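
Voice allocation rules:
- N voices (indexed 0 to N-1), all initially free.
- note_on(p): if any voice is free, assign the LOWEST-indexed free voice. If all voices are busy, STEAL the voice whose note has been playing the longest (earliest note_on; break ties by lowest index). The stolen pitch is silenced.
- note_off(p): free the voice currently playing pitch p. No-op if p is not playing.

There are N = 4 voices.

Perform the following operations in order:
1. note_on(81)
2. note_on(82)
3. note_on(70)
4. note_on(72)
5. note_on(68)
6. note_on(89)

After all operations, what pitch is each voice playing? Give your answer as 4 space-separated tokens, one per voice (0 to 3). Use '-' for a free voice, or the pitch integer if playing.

Answer: 68 89 70 72

Derivation:
Op 1: note_on(81): voice 0 is free -> assigned | voices=[81 - - -]
Op 2: note_on(82): voice 1 is free -> assigned | voices=[81 82 - -]
Op 3: note_on(70): voice 2 is free -> assigned | voices=[81 82 70 -]
Op 4: note_on(72): voice 3 is free -> assigned | voices=[81 82 70 72]
Op 5: note_on(68): all voices busy, STEAL voice 0 (pitch 81, oldest) -> assign | voices=[68 82 70 72]
Op 6: note_on(89): all voices busy, STEAL voice 1 (pitch 82, oldest) -> assign | voices=[68 89 70 72]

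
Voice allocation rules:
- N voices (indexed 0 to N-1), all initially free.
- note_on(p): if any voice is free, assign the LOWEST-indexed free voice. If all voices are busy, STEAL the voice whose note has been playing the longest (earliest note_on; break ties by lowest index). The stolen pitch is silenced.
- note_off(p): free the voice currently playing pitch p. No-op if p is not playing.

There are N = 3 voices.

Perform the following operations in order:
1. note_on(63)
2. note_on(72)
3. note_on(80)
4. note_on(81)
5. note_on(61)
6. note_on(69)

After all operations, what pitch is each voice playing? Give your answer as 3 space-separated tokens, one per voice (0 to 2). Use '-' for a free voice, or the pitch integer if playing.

Answer: 81 61 69

Derivation:
Op 1: note_on(63): voice 0 is free -> assigned | voices=[63 - -]
Op 2: note_on(72): voice 1 is free -> assigned | voices=[63 72 -]
Op 3: note_on(80): voice 2 is free -> assigned | voices=[63 72 80]
Op 4: note_on(81): all voices busy, STEAL voice 0 (pitch 63, oldest) -> assign | voices=[81 72 80]
Op 5: note_on(61): all voices busy, STEAL voice 1 (pitch 72, oldest) -> assign | voices=[81 61 80]
Op 6: note_on(69): all voices busy, STEAL voice 2 (pitch 80, oldest) -> assign | voices=[81 61 69]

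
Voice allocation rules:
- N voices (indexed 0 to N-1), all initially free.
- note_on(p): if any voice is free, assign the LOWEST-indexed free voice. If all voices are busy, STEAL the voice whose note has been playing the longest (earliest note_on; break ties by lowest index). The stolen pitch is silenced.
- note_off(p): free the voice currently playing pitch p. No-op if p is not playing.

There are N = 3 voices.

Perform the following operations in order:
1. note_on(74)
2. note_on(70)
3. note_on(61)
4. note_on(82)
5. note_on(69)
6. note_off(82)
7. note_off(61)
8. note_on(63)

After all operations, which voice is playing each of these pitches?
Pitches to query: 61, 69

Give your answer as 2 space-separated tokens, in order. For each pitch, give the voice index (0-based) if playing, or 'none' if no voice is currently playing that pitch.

Answer: none 1

Derivation:
Op 1: note_on(74): voice 0 is free -> assigned | voices=[74 - -]
Op 2: note_on(70): voice 1 is free -> assigned | voices=[74 70 -]
Op 3: note_on(61): voice 2 is free -> assigned | voices=[74 70 61]
Op 4: note_on(82): all voices busy, STEAL voice 0 (pitch 74, oldest) -> assign | voices=[82 70 61]
Op 5: note_on(69): all voices busy, STEAL voice 1 (pitch 70, oldest) -> assign | voices=[82 69 61]
Op 6: note_off(82): free voice 0 | voices=[- 69 61]
Op 7: note_off(61): free voice 2 | voices=[- 69 -]
Op 8: note_on(63): voice 0 is free -> assigned | voices=[63 69 -]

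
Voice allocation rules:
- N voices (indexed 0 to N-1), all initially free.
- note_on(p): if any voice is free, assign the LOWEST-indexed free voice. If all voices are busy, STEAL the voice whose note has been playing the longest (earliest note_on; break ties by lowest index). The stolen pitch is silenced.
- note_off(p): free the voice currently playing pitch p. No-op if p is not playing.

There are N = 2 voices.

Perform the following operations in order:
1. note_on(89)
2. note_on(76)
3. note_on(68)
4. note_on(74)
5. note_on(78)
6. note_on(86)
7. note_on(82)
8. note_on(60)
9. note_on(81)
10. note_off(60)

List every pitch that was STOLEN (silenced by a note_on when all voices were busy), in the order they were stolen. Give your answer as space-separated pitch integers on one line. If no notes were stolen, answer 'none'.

Answer: 89 76 68 74 78 86 82

Derivation:
Op 1: note_on(89): voice 0 is free -> assigned | voices=[89 -]
Op 2: note_on(76): voice 1 is free -> assigned | voices=[89 76]
Op 3: note_on(68): all voices busy, STEAL voice 0 (pitch 89, oldest) -> assign | voices=[68 76]
Op 4: note_on(74): all voices busy, STEAL voice 1 (pitch 76, oldest) -> assign | voices=[68 74]
Op 5: note_on(78): all voices busy, STEAL voice 0 (pitch 68, oldest) -> assign | voices=[78 74]
Op 6: note_on(86): all voices busy, STEAL voice 1 (pitch 74, oldest) -> assign | voices=[78 86]
Op 7: note_on(82): all voices busy, STEAL voice 0 (pitch 78, oldest) -> assign | voices=[82 86]
Op 8: note_on(60): all voices busy, STEAL voice 1 (pitch 86, oldest) -> assign | voices=[82 60]
Op 9: note_on(81): all voices busy, STEAL voice 0 (pitch 82, oldest) -> assign | voices=[81 60]
Op 10: note_off(60): free voice 1 | voices=[81 -]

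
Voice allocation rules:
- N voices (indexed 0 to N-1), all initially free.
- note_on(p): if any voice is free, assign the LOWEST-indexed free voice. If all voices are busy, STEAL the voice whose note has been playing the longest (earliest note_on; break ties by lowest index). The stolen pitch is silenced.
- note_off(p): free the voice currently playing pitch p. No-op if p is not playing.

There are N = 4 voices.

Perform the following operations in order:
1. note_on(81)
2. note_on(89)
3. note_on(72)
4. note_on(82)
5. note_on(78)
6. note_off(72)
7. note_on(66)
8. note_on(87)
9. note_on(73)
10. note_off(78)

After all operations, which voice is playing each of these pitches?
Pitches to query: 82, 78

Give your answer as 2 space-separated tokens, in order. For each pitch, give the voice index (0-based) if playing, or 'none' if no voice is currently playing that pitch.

Answer: none none

Derivation:
Op 1: note_on(81): voice 0 is free -> assigned | voices=[81 - - -]
Op 2: note_on(89): voice 1 is free -> assigned | voices=[81 89 - -]
Op 3: note_on(72): voice 2 is free -> assigned | voices=[81 89 72 -]
Op 4: note_on(82): voice 3 is free -> assigned | voices=[81 89 72 82]
Op 5: note_on(78): all voices busy, STEAL voice 0 (pitch 81, oldest) -> assign | voices=[78 89 72 82]
Op 6: note_off(72): free voice 2 | voices=[78 89 - 82]
Op 7: note_on(66): voice 2 is free -> assigned | voices=[78 89 66 82]
Op 8: note_on(87): all voices busy, STEAL voice 1 (pitch 89, oldest) -> assign | voices=[78 87 66 82]
Op 9: note_on(73): all voices busy, STEAL voice 3 (pitch 82, oldest) -> assign | voices=[78 87 66 73]
Op 10: note_off(78): free voice 0 | voices=[- 87 66 73]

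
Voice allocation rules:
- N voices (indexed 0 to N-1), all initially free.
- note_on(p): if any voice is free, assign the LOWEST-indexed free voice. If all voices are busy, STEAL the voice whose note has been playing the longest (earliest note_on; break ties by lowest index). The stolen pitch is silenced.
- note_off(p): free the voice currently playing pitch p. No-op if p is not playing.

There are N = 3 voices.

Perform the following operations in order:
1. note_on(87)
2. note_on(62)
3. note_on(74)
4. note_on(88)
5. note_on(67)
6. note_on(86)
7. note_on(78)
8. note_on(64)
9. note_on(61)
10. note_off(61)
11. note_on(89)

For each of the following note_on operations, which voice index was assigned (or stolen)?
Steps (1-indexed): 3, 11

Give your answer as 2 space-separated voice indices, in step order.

Op 1: note_on(87): voice 0 is free -> assigned | voices=[87 - -]
Op 2: note_on(62): voice 1 is free -> assigned | voices=[87 62 -]
Op 3: note_on(74): voice 2 is free -> assigned | voices=[87 62 74]
Op 4: note_on(88): all voices busy, STEAL voice 0 (pitch 87, oldest) -> assign | voices=[88 62 74]
Op 5: note_on(67): all voices busy, STEAL voice 1 (pitch 62, oldest) -> assign | voices=[88 67 74]
Op 6: note_on(86): all voices busy, STEAL voice 2 (pitch 74, oldest) -> assign | voices=[88 67 86]
Op 7: note_on(78): all voices busy, STEAL voice 0 (pitch 88, oldest) -> assign | voices=[78 67 86]
Op 8: note_on(64): all voices busy, STEAL voice 1 (pitch 67, oldest) -> assign | voices=[78 64 86]
Op 9: note_on(61): all voices busy, STEAL voice 2 (pitch 86, oldest) -> assign | voices=[78 64 61]
Op 10: note_off(61): free voice 2 | voices=[78 64 -]
Op 11: note_on(89): voice 2 is free -> assigned | voices=[78 64 89]

Answer: 2 2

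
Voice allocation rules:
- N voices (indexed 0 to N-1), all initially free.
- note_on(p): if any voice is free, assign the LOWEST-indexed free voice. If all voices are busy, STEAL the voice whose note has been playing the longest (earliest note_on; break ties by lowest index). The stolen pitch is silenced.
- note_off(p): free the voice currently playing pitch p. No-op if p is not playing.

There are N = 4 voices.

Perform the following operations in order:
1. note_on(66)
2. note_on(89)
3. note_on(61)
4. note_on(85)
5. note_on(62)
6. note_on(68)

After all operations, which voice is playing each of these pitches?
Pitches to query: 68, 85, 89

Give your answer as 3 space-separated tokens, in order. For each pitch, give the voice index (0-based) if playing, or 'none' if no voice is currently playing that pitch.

Answer: 1 3 none

Derivation:
Op 1: note_on(66): voice 0 is free -> assigned | voices=[66 - - -]
Op 2: note_on(89): voice 1 is free -> assigned | voices=[66 89 - -]
Op 3: note_on(61): voice 2 is free -> assigned | voices=[66 89 61 -]
Op 4: note_on(85): voice 3 is free -> assigned | voices=[66 89 61 85]
Op 5: note_on(62): all voices busy, STEAL voice 0 (pitch 66, oldest) -> assign | voices=[62 89 61 85]
Op 6: note_on(68): all voices busy, STEAL voice 1 (pitch 89, oldest) -> assign | voices=[62 68 61 85]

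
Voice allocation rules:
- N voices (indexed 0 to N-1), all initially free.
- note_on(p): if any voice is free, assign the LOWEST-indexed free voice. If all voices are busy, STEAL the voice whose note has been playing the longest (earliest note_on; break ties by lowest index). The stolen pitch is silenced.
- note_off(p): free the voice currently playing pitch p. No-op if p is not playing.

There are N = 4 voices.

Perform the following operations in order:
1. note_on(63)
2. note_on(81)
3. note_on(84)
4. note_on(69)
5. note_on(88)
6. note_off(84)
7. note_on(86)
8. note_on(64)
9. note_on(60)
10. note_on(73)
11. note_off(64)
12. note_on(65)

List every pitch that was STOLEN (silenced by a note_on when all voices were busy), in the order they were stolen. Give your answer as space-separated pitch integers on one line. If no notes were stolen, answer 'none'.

Op 1: note_on(63): voice 0 is free -> assigned | voices=[63 - - -]
Op 2: note_on(81): voice 1 is free -> assigned | voices=[63 81 - -]
Op 3: note_on(84): voice 2 is free -> assigned | voices=[63 81 84 -]
Op 4: note_on(69): voice 3 is free -> assigned | voices=[63 81 84 69]
Op 5: note_on(88): all voices busy, STEAL voice 0 (pitch 63, oldest) -> assign | voices=[88 81 84 69]
Op 6: note_off(84): free voice 2 | voices=[88 81 - 69]
Op 7: note_on(86): voice 2 is free -> assigned | voices=[88 81 86 69]
Op 8: note_on(64): all voices busy, STEAL voice 1 (pitch 81, oldest) -> assign | voices=[88 64 86 69]
Op 9: note_on(60): all voices busy, STEAL voice 3 (pitch 69, oldest) -> assign | voices=[88 64 86 60]
Op 10: note_on(73): all voices busy, STEAL voice 0 (pitch 88, oldest) -> assign | voices=[73 64 86 60]
Op 11: note_off(64): free voice 1 | voices=[73 - 86 60]
Op 12: note_on(65): voice 1 is free -> assigned | voices=[73 65 86 60]

Answer: 63 81 69 88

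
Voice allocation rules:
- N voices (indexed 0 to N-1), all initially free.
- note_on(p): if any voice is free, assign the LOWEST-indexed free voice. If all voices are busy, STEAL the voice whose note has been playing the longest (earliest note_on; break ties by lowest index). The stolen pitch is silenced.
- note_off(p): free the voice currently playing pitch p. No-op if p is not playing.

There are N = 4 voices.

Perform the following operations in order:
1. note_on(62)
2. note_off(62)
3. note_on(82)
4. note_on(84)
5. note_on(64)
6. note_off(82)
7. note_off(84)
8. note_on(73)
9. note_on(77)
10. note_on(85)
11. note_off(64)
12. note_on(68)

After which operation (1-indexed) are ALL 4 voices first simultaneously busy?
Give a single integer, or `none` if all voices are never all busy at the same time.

Answer: 10

Derivation:
Op 1: note_on(62): voice 0 is free -> assigned | voices=[62 - - -]
Op 2: note_off(62): free voice 0 | voices=[- - - -]
Op 3: note_on(82): voice 0 is free -> assigned | voices=[82 - - -]
Op 4: note_on(84): voice 1 is free -> assigned | voices=[82 84 - -]
Op 5: note_on(64): voice 2 is free -> assigned | voices=[82 84 64 -]
Op 6: note_off(82): free voice 0 | voices=[- 84 64 -]
Op 7: note_off(84): free voice 1 | voices=[- - 64 -]
Op 8: note_on(73): voice 0 is free -> assigned | voices=[73 - 64 -]
Op 9: note_on(77): voice 1 is free -> assigned | voices=[73 77 64 -]
Op 10: note_on(85): voice 3 is free -> assigned | voices=[73 77 64 85]
Op 11: note_off(64): free voice 2 | voices=[73 77 - 85]
Op 12: note_on(68): voice 2 is free -> assigned | voices=[73 77 68 85]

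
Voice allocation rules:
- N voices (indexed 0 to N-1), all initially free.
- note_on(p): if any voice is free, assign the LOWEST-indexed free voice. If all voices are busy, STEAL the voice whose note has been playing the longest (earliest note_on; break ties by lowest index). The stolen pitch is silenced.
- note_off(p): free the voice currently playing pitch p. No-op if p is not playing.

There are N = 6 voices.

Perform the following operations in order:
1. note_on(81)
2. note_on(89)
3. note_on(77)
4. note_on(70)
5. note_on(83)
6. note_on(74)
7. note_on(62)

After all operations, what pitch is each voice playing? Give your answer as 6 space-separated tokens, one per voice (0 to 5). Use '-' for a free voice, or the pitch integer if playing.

Op 1: note_on(81): voice 0 is free -> assigned | voices=[81 - - - - -]
Op 2: note_on(89): voice 1 is free -> assigned | voices=[81 89 - - - -]
Op 3: note_on(77): voice 2 is free -> assigned | voices=[81 89 77 - - -]
Op 4: note_on(70): voice 3 is free -> assigned | voices=[81 89 77 70 - -]
Op 5: note_on(83): voice 4 is free -> assigned | voices=[81 89 77 70 83 -]
Op 6: note_on(74): voice 5 is free -> assigned | voices=[81 89 77 70 83 74]
Op 7: note_on(62): all voices busy, STEAL voice 0 (pitch 81, oldest) -> assign | voices=[62 89 77 70 83 74]

Answer: 62 89 77 70 83 74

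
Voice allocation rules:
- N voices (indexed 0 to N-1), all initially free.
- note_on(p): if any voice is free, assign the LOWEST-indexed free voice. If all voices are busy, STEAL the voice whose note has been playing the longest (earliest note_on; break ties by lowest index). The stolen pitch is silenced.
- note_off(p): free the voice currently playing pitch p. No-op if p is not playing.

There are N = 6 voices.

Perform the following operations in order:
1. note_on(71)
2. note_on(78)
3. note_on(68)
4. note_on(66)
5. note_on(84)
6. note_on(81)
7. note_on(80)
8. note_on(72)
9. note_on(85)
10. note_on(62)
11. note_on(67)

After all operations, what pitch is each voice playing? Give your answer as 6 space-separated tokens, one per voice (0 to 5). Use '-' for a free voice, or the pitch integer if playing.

Answer: 80 72 85 62 67 81

Derivation:
Op 1: note_on(71): voice 0 is free -> assigned | voices=[71 - - - - -]
Op 2: note_on(78): voice 1 is free -> assigned | voices=[71 78 - - - -]
Op 3: note_on(68): voice 2 is free -> assigned | voices=[71 78 68 - - -]
Op 4: note_on(66): voice 3 is free -> assigned | voices=[71 78 68 66 - -]
Op 5: note_on(84): voice 4 is free -> assigned | voices=[71 78 68 66 84 -]
Op 6: note_on(81): voice 5 is free -> assigned | voices=[71 78 68 66 84 81]
Op 7: note_on(80): all voices busy, STEAL voice 0 (pitch 71, oldest) -> assign | voices=[80 78 68 66 84 81]
Op 8: note_on(72): all voices busy, STEAL voice 1 (pitch 78, oldest) -> assign | voices=[80 72 68 66 84 81]
Op 9: note_on(85): all voices busy, STEAL voice 2 (pitch 68, oldest) -> assign | voices=[80 72 85 66 84 81]
Op 10: note_on(62): all voices busy, STEAL voice 3 (pitch 66, oldest) -> assign | voices=[80 72 85 62 84 81]
Op 11: note_on(67): all voices busy, STEAL voice 4 (pitch 84, oldest) -> assign | voices=[80 72 85 62 67 81]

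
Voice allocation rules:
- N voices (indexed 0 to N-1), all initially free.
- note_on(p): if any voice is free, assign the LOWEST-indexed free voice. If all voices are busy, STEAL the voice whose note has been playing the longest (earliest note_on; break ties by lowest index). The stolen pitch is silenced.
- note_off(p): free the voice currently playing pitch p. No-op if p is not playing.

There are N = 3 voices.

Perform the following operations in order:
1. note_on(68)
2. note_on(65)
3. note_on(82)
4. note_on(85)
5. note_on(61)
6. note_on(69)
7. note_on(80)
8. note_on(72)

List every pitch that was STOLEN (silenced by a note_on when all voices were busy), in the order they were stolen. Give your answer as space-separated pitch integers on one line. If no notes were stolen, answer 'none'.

Op 1: note_on(68): voice 0 is free -> assigned | voices=[68 - -]
Op 2: note_on(65): voice 1 is free -> assigned | voices=[68 65 -]
Op 3: note_on(82): voice 2 is free -> assigned | voices=[68 65 82]
Op 4: note_on(85): all voices busy, STEAL voice 0 (pitch 68, oldest) -> assign | voices=[85 65 82]
Op 5: note_on(61): all voices busy, STEAL voice 1 (pitch 65, oldest) -> assign | voices=[85 61 82]
Op 6: note_on(69): all voices busy, STEAL voice 2 (pitch 82, oldest) -> assign | voices=[85 61 69]
Op 7: note_on(80): all voices busy, STEAL voice 0 (pitch 85, oldest) -> assign | voices=[80 61 69]
Op 8: note_on(72): all voices busy, STEAL voice 1 (pitch 61, oldest) -> assign | voices=[80 72 69]

Answer: 68 65 82 85 61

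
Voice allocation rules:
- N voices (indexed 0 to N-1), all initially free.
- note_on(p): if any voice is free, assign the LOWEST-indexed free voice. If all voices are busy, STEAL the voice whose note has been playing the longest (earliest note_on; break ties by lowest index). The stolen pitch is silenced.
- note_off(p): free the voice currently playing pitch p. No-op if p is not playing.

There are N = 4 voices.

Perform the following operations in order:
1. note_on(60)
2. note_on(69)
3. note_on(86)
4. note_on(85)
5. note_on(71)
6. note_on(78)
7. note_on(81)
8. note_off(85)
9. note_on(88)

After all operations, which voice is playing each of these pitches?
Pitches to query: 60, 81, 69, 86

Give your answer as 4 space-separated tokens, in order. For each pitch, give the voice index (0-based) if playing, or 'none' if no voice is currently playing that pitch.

Op 1: note_on(60): voice 0 is free -> assigned | voices=[60 - - -]
Op 2: note_on(69): voice 1 is free -> assigned | voices=[60 69 - -]
Op 3: note_on(86): voice 2 is free -> assigned | voices=[60 69 86 -]
Op 4: note_on(85): voice 3 is free -> assigned | voices=[60 69 86 85]
Op 5: note_on(71): all voices busy, STEAL voice 0 (pitch 60, oldest) -> assign | voices=[71 69 86 85]
Op 6: note_on(78): all voices busy, STEAL voice 1 (pitch 69, oldest) -> assign | voices=[71 78 86 85]
Op 7: note_on(81): all voices busy, STEAL voice 2 (pitch 86, oldest) -> assign | voices=[71 78 81 85]
Op 8: note_off(85): free voice 3 | voices=[71 78 81 -]
Op 9: note_on(88): voice 3 is free -> assigned | voices=[71 78 81 88]

Answer: none 2 none none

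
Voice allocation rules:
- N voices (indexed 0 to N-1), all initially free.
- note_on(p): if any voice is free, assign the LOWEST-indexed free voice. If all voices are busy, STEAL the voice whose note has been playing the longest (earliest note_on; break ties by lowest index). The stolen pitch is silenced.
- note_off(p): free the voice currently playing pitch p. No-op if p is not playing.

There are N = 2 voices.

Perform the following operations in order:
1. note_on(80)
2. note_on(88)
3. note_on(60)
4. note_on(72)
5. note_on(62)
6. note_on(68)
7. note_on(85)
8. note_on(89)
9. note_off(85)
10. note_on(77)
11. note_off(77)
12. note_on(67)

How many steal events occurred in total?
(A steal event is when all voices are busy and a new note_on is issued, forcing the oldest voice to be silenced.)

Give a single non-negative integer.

Answer: 6

Derivation:
Op 1: note_on(80): voice 0 is free -> assigned | voices=[80 -]
Op 2: note_on(88): voice 1 is free -> assigned | voices=[80 88]
Op 3: note_on(60): all voices busy, STEAL voice 0 (pitch 80, oldest) -> assign | voices=[60 88]
Op 4: note_on(72): all voices busy, STEAL voice 1 (pitch 88, oldest) -> assign | voices=[60 72]
Op 5: note_on(62): all voices busy, STEAL voice 0 (pitch 60, oldest) -> assign | voices=[62 72]
Op 6: note_on(68): all voices busy, STEAL voice 1 (pitch 72, oldest) -> assign | voices=[62 68]
Op 7: note_on(85): all voices busy, STEAL voice 0 (pitch 62, oldest) -> assign | voices=[85 68]
Op 8: note_on(89): all voices busy, STEAL voice 1 (pitch 68, oldest) -> assign | voices=[85 89]
Op 9: note_off(85): free voice 0 | voices=[- 89]
Op 10: note_on(77): voice 0 is free -> assigned | voices=[77 89]
Op 11: note_off(77): free voice 0 | voices=[- 89]
Op 12: note_on(67): voice 0 is free -> assigned | voices=[67 89]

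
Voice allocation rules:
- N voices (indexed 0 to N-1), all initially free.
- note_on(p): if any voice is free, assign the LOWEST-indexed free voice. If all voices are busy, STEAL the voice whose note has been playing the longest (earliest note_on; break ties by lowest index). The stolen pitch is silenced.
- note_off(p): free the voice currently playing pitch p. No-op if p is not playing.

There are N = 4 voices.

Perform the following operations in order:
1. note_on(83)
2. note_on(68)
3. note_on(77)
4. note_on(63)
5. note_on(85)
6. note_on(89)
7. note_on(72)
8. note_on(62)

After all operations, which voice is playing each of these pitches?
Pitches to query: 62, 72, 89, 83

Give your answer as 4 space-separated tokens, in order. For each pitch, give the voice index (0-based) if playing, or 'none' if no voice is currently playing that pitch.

Op 1: note_on(83): voice 0 is free -> assigned | voices=[83 - - -]
Op 2: note_on(68): voice 1 is free -> assigned | voices=[83 68 - -]
Op 3: note_on(77): voice 2 is free -> assigned | voices=[83 68 77 -]
Op 4: note_on(63): voice 3 is free -> assigned | voices=[83 68 77 63]
Op 5: note_on(85): all voices busy, STEAL voice 0 (pitch 83, oldest) -> assign | voices=[85 68 77 63]
Op 6: note_on(89): all voices busy, STEAL voice 1 (pitch 68, oldest) -> assign | voices=[85 89 77 63]
Op 7: note_on(72): all voices busy, STEAL voice 2 (pitch 77, oldest) -> assign | voices=[85 89 72 63]
Op 8: note_on(62): all voices busy, STEAL voice 3 (pitch 63, oldest) -> assign | voices=[85 89 72 62]

Answer: 3 2 1 none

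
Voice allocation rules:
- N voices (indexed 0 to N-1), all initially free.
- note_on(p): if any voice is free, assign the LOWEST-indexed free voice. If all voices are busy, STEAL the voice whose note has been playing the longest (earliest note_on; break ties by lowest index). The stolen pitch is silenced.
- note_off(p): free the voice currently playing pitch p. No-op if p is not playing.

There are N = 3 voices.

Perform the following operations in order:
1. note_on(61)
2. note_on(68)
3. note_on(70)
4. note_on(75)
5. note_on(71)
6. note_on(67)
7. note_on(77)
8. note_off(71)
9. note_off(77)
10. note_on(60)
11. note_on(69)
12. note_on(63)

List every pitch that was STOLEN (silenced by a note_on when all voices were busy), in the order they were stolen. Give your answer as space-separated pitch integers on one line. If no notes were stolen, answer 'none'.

Answer: 61 68 70 75 67

Derivation:
Op 1: note_on(61): voice 0 is free -> assigned | voices=[61 - -]
Op 2: note_on(68): voice 1 is free -> assigned | voices=[61 68 -]
Op 3: note_on(70): voice 2 is free -> assigned | voices=[61 68 70]
Op 4: note_on(75): all voices busy, STEAL voice 0 (pitch 61, oldest) -> assign | voices=[75 68 70]
Op 5: note_on(71): all voices busy, STEAL voice 1 (pitch 68, oldest) -> assign | voices=[75 71 70]
Op 6: note_on(67): all voices busy, STEAL voice 2 (pitch 70, oldest) -> assign | voices=[75 71 67]
Op 7: note_on(77): all voices busy, STEAL voice 0 (pitch 75, oldest) -> assign | voices=[77 71 67]
Op 8: note_off(71): free voice 1 | voices=[77 - 67]
Op 9: note_off(77): free voice 0 | voices=[- - 67]
Op 10: note_on(60): voice 0 is free -> assigned | voices=[60 - 67]
Op 11: note_on(69): voice 1 is free -> assigned | voices=[60 69 67]
Op 12: note_on(63): all voices busy, STEAL voice 2 (pitch 67, oldest) -> assign | voices=[60 69 63]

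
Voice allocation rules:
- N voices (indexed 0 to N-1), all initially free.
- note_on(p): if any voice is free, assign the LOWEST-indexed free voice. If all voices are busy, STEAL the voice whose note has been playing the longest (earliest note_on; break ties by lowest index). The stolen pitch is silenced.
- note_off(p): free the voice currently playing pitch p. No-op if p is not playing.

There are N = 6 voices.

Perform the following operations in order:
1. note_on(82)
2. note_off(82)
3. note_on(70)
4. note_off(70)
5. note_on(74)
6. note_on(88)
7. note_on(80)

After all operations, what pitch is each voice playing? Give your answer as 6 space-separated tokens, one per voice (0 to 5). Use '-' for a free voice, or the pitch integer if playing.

Answer: 74 88 80 - - -

Derivation:
Op 1: note_on(82): voice 0 is free -> assigned | voices=[82 - - - - -]
Op 2: note_off(82): free voice 0 | voices=[- - - - - -]
Op 3: note_on(70): voice 0 is free -> assigned | voices=[70 - - - - -]
Op 4: note_off(70): free voice 0 | voices=[- - - - - -]
Op 5: note_on(74): voice 0 is free -> assigned | voices=[74 - - - - -]
Op 6: note_on(88): voice 1 is free -> assigned | voices=[74 88 - - - -]
Op 7: note_on(80): voice 2 is free -> assigned | voices=[74 88 80 - - -]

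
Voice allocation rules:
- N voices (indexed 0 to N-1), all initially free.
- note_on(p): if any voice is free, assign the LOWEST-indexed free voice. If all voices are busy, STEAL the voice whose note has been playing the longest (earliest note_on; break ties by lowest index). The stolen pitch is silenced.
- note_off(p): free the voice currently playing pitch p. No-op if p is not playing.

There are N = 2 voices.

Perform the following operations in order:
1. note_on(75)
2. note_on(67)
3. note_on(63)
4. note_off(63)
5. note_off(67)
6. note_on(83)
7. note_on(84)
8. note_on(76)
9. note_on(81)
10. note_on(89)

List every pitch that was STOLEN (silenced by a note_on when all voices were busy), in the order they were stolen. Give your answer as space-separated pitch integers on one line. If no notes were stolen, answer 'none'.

Op 1: note_on(75): voice 0 is free -> assigned | voices=[75 -]
Op 2: note_on(67): voice 1 is free -> assigned | voices=[75 67]
Op 3: note_on(63): all voices busy, STEAL voice 0 (pitch 75, oldest) -> assign | voices=[63 67]
Op 4: note_off(63): free voice 0 | voices=[- 67]
Op 5: note_off(67): free voice 1 | voices=[- -]
Op 6: note_on(83): voice 0 is free -> assigned | voices=[83 -]
Op 7: note_on(84): voice 1 is free -> assigned | voices=[83 84]
Op 8: note_on(76): all voices busy, STEAL voice 0 (pitch 83, oldest) -> assign | voices=[76 84]
Op 9: note_on(81): all voices busy, STEAL voice 1 (pitch 84, oldest) -> assign | voices=[76 81]
Op 10: note_on(89): all voices busy, STEAL voice 0 (pitch 76, oldest) -> assign | voices=[89 81]

Answer: 75 83 84 76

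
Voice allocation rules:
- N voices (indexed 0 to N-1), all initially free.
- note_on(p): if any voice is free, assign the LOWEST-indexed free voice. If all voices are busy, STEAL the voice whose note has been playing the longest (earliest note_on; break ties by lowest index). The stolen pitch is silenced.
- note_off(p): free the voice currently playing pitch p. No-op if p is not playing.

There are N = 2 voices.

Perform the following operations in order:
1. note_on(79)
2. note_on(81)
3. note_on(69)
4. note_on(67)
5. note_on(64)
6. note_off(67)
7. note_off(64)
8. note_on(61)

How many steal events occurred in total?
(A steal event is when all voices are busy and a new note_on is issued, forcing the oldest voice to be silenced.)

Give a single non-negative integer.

Op 1: note_on(79): voice 0 is free -> assigned | voices=[79 -]
Op 2: note_on(81): voice 1 is free -> assigned | voices=[79 81]
Op 3: note_on(69): all voices busy, STEAL voice 0 (pitch 79, oldest) -> assign | voices=[69 81]
Op 4: note_on(67): all voices busy, STEAL voice 1 (pitch 81, oldest) -> assign | voices=[69 67]
Op 5: note_on(64): all voices busy, STEAL voice 0 (pitch 69, oldest) -> assign | voices=[64 67]
Op 6: note_off(67): free voice 1 | voices=[64 -]
Op 7: note_off(64): free voice 0 | voices=[- -]
Op 8: note_on(61): voice 0 is free -> assigned | voices=[61 -]

Answer: 3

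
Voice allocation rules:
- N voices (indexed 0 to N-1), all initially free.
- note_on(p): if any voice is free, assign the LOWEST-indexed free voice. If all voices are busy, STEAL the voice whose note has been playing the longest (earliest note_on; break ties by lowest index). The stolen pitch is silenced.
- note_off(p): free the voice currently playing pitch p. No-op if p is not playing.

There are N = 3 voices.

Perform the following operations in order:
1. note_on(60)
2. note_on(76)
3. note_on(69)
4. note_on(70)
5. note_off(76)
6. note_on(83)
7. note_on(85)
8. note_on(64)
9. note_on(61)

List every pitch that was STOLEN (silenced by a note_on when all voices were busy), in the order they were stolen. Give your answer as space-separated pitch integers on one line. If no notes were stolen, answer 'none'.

Answer: 60 69 70 83

Derivation:
Op 1: note_on(60): voice 0 is free -> assigned | voices=[60 - -]
Op 2: note_on(76): voice 1 is free -> assigned | voices=[60 76 -]
Op 3: note_on(69): voice 2 is free -> assigned | voices=[60 76 69]
Op 4: note_on(70): all voices busy, STEAL voice 0 (pitch 60, oldest) -> assign | voices=[70 76 69]
Op 5: note_off(76): free voice 1 | voices=[70 - 69]
Op 6: note_on(83): voice 1 is free -> assigned | voices=[70 83 69]
Op 7: note_on(85): all voices busy, STEAL voice 2 (pitch 69, oldest) -> assign | voices=[70 83 85]
Op 8: note_on(64): all voices busy, STEAL voice 0 (pitch 70, oldest) -> assign | voices=[64 83 85]
Op 9: note_on(61): all voices busy, STEAL voice 1 (pitch 83, oldest) -> assign | voices=[64 61 85]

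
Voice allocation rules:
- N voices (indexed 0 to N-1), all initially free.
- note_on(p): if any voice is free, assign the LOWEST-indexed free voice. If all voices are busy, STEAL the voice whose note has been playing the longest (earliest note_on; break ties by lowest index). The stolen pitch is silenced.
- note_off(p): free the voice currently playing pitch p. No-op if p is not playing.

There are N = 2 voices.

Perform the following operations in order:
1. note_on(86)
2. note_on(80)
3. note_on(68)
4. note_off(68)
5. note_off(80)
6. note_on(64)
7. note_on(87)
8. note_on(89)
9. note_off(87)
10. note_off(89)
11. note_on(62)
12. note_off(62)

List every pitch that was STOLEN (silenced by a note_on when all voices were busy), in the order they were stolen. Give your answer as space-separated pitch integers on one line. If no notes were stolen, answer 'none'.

Op 1: note_on(86): voice 0 is free -> assigned | voices=[86 -]
Op 2: note_on(80): voice 1 is free -> assigned | voices=[86 80]
Op 3: note_on(68): all voices busy, STEAL voice 0 (pitch 86, oldest) -> assign | voices=[68 80]
Op 4: note_off(68): free voice 0 | voices=[- 80]
Op 5: note_off(80): free voice 1 | voices=[- -]
Op 6: note_on(64): voice 0 is free -> assigned | voices=[64 -]
Op 7: note_on(87): voice 1 is free -> assigned | voices=[64 87]
Op 8: note_on(89): all voices busy, STEAL voice 0 (pitch 64, oldest) -> assign | voices=[89 87]
Op 9: note_off(87): free voice 1 | voices=[89 -]
Op 10: note_off(89): free voice 0 | voices=[- -]
Op 11: note_on(62): voice 0 is free -> assigned | voices=[62 -]
Op 12: note_off(62): free voice 0 | voices=[- -]

Answer: 86 64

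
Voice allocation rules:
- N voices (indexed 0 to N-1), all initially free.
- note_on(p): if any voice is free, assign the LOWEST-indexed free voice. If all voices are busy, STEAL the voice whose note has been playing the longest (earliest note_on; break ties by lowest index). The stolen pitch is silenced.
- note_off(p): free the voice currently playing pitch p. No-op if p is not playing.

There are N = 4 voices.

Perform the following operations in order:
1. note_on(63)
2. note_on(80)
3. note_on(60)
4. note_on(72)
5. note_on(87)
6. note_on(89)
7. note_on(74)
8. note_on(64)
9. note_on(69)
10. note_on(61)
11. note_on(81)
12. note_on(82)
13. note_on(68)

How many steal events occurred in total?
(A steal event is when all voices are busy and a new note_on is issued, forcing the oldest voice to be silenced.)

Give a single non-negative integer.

Answer: 9

Derivation:
Op 1: note_on(63): voice 0 is free -> assigned | voices=[63 - - -]
Op 2: note_on(80): voice 1 is free -> assigned | voices=[63 80 - -]
Op 3: note_on(60): voice 2 is free -> assigned | voices=[63 80 60 -]
Op 4: note_on(72): voice 3 is free -> assigned | voices=[63 80 60 72]
Op 5: note_on(87): all voices busy, STEAL voice 0 (pitch 63, oldest) -> assign | voices=[87 80 60 72]
Op 6: note_on(89): all voices busy, STEAL voice 1 (pitch 80, oldest) -> assign | voices=[87 89 60 72]
Op 7: note_on(74): all voices busy, STEAL voice 2 (pitch 60, oldest) -> assign | voices=[87 89 74 72]
Op 8: note_on(64): all voices busy, STEAL voice 3 (pitch 72, oldest) -> assign | voices=[87 89 74 64]
Op 9: note_on(69): all voices busy, STEAL voice 0 (pitch 87, oldest) -> assign | voices=[69 89 74 64]
Op 10: note_on(61): all voices busy, STEAL voice 1 (pitch 89, oldest) -> assign | voices=[69 61 74 64]
Op 11: note_on(81): all voices busy, STEAL voice 2 (pitch 74, oldest) -> assign | voices=[69 61 81 64]
Op 12: note_on(82): all voices busy, STEAL voice 3 (pitch 64, oldest) -> assign | voices=[69 61 81 82]
Op 13: note_on(68): all voices busy, STEAL voice 0 (pitch 69, oldest) -> assign | voices=[68 61 81 82]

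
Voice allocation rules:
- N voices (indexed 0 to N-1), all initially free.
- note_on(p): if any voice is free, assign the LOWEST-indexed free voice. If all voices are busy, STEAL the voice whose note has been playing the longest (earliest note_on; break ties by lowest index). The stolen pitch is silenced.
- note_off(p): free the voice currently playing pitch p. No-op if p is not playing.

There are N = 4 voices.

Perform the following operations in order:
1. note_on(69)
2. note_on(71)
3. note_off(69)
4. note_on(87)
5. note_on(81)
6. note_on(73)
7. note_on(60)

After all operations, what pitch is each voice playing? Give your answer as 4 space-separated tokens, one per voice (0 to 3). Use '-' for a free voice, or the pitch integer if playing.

Op 1: note_on(69): voice 0 is free -> assigned | voices=[69 - - -]
Op 2: note_on(71): voice 1 is free -> assigned | voices=[69 71 - -]
Op 3: note_off(69): free voice 0 | voices=[- 71 - -]
Op 4: note_on(87): voice 0 is free -> assigned | voices=[87 71 - -]
Op 5: note_on(81): voice 2 is free -> assigned | voices=[87 71 81 -]
Op 6: note_on(73): voice 3 is free -> assigned | voices=[87 71 81 73]
Op 7: note_on(60): all voices busy, STEAL voice 1 (pitch 71, oldest) -> assign | voices=[87 60 81 73]

Answer: 87 60 81 73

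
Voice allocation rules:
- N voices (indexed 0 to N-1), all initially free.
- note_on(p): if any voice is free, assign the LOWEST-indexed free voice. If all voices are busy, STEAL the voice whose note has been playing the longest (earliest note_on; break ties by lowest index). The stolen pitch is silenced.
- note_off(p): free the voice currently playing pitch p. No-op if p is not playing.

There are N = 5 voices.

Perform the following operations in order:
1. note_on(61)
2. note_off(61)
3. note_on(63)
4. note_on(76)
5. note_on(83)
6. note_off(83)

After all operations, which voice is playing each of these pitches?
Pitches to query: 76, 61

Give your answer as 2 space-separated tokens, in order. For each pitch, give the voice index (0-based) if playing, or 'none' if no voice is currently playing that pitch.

Answer: 1 none

Derivation:
Op 1: note_on(61): voice 0 is free -> assigned | voices=[61 - - - -]
Op 2: note_off(61): free voice 0 | voices=[- - - - -]
Op 3: note_on(63): voice 0 is free -> assigned | voices=[63 - - - -]
Op 4: note_on(76): voice 1 is free -> assigned | voices=[63 76 - - -]
Op 5: note_on(83): voice 2 is free -> assigned | voices=[63 76 83 - -]
Op 6: note_off(83): free voice 2 | voices=[63 76 - - -]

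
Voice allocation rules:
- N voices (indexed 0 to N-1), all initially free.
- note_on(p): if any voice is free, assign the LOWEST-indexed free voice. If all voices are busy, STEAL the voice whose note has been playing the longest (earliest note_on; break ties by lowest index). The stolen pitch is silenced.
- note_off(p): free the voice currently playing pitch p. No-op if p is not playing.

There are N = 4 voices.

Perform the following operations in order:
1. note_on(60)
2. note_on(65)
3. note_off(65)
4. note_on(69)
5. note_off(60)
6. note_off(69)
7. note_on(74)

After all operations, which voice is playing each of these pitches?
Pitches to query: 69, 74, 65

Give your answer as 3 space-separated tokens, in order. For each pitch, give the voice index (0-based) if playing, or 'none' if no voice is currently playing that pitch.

Answer: none 0 none

Derivation:
Op 1: note_on(60): voice 0 is free -> assigned | voices=[60 - - -]
Op 2: note_on(65): voice 1 is free -> assigned | voices=[60 65 - -]
Op 3: note_off(65): free voice 1 | voices=[60 - - -]
Op 4: note_on(69): voice 1 is free -> assigned | voices=[60 69 - -]
Op 5: note_off(60): free voice 0 | voices=[- 69 - -]
Op 6: note_off(69): free voice 1 | voices=[- - - -]
Op 7: note_on(74): voice 0 is free -> assigned | voices=[74 - - -]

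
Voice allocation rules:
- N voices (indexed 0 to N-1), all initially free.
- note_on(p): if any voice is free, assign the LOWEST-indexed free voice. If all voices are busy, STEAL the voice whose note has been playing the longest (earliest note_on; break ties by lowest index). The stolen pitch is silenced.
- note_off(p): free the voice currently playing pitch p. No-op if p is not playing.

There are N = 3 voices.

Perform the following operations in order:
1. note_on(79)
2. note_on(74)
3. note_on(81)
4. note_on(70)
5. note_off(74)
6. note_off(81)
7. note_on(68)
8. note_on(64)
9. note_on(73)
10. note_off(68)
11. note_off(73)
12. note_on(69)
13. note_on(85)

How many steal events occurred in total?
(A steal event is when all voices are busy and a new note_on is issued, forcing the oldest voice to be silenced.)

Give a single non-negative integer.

Answer: 2

Derivation:
Op 1: note_on(79): voice 0 is free -> assigned | voices=[79 - -]
Op 2: note_on(74): voice 1 is free -> assigned | voices=[79 74 -]
Op 3: note_on(81): voice 2 is free -> assigned | voices=[79 74 81]
Op 4: note_on(70): all voices busy, STEAL voice 0 (pitch 79, oldest) -> assign | voices=[70 74 81]
Op 5: note_off(74): free voice 1 | voices=[70 - 81]
Op 6: note_off(81): free voice 2 | voices=[70 - -]
Op 7: note_on(68): voice 1 is free -> assigned | voices=[70 68 -]
Op 8: note_on(64): voice 2 is free -> assigned | voices=[70 68 64]
Op 9: note_on(73): all voices busy, STEAL voice 0 (pitch 70, oldest) -> assign | voices=[73 68 64]
Op 10: note_off(68): free voice 1 | voices=[73 - 64]
Op 11: note_off(73): free voice 0 | voices=[- - 64]
Op 12: note_on(69): voice 0 is free -> assigned | voices=[69 - 64]
Op 13: note_on(85): voice 1 is free -> assigned | voices=[69 85 64]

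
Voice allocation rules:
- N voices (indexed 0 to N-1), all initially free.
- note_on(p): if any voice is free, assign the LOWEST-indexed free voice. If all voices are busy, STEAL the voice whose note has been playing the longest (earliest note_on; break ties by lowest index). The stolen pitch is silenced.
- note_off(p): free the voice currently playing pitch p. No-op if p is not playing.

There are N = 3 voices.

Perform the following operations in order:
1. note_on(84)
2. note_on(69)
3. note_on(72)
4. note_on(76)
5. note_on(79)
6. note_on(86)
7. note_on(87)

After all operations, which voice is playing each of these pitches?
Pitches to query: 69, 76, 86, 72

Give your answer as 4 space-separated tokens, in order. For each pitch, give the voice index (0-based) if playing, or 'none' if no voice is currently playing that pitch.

Op 1: note_on(84): voice 0 is free -> assigned | voices=[84 - -]
Op 2: note_on(69): voice 1 is free -> assigned | voices=[84 69 -]
Op 3: note_on(72): voice 2 is free -> assigned | voices=[84 69 72]
Op 4: note_on(76): all voices busy, STEAL voice 0 (pitch 84, oldest) -> assign | voices=[76 69 72]
Op 5: note_on(79): all voices busy, STEAL voice 1 (pitch 69, oldest) -> assign | voices=[76 79 72]
Op 6: note_on(86): all voices busy, STEAL voice 2 (pitch 72, oldest) -> assign | voices=[76 79 86]
Op 7: note_on(87): all voices busy, STEAL voice 0 (pitch 76, oldest) -> assign | voices=[87 79 86]

Answer: none none 2 none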